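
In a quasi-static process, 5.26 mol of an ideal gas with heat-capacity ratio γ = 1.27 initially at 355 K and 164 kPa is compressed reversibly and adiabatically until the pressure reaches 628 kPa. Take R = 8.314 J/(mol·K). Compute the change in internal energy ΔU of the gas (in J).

19000 J

V₁ = nRT₁/P₁ = 5.26×8.314×355/164 = 94.7 L.
Adiabatic: T₂/T₁ = (P₂/P₁)^((γ−1)/γ) ⇒ T₂ = 355×(3.83)^0.213 = 472 K; V₂ = 32.9 L.
For an ideal gas ΔU = nCvΔT with Cv = R/(γ−1) = 30.8 J/(mol·K).
ΔU = 5.26×30.8×(472−355) = 19000 J.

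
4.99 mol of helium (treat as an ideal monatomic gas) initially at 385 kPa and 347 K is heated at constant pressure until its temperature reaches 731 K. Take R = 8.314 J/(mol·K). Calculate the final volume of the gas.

V₁ = nRT₁/P₁ = 4.99×8.314×347/385 = 37.4 L.
Isobaric: P stays 385 kPa; V/T = const ⇒ T₂ = 731 K, V₂ = 78.8 L.

78.8 L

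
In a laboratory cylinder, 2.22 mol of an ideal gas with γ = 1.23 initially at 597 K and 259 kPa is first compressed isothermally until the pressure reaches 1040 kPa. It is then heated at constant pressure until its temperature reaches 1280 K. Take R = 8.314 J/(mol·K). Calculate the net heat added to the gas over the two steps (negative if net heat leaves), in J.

V₁ = nRT₁/P₁ = 2.22×8.314×597/259 = 42.5 L.
Step 1 — Isothermal: T stays 597 K; PV = const ⇒ V₂ = 10.6 L, P₂ = 1040 kPa.
ΔU = 0 (ideal gas, T constant).
W = nRT ln(V₂/V₁) = 2.22×8.314×597×ln(0.249) = -15300 J.
Q = ΔU + W = -15300 J.
State after step 1: P = 1040 kPa, V = 10.6 L, T = 597 K.
Step 2 — Isobaric: P stays 1040 kPa; V/T = const ⇒ T₂ = 1280 K, V₂ = 22.7 L.
W = PΔV = 1040×(22.7−10.6) kPa·L = 12600 J.
ΔU = nCvΔT = 2.22×36.1×(1280−597) = 54800 J.
Q = ΔU + W = nCpΔT = 67400 J.
Net over both steps: W = -2710 J, Q = 52100 J, ΔU = 54800 J.

52100 J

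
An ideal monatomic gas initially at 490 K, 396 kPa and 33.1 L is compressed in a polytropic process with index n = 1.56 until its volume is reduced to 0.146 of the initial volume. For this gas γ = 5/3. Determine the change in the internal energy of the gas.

38100 J

n = P₁V₁/(RT₁) = 396×33.1/(8.314×490) = 3.22 mol.
Polytropic n=1.56: T₂ = T₁(V₁/V₂)^(n−1) = 490×(6.85)^0.56 = 1440 K; P₂ = P₁(V₁/V₂)^n = 7970 kPa.
For an ideal gas ΔU = nCvΔT with Cv = (3/2)R = 12.5 J/(mol·K).
ΔU = 3.22×12.5×(1440−490) = 38100 J.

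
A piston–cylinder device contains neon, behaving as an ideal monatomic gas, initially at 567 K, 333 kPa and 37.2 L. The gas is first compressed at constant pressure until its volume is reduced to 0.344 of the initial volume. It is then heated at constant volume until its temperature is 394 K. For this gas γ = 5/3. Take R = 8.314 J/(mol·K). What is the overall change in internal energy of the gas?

n = P₁V₁/(RT₁) = 333×37.2/(8.314×567) = 2.63 mol.
Step 1 — Isobaric: P stays 333 kPa; V/T = const ⇒ T₂ = 195 K, V₂ = 12.8 L.
W = PΔV = 333×(12.8−37.2) kPa·L = -8130 J.
ΔU = nCvΔT = 2.63×12.5×(195−567) = -12200 J.
Q = ΔU + W = nCpΔT = -20300 J.
State after step 1: P = 333 kPa, V = 12.8 L, T = 195 K.
Step 2 — Isochoric: V stays 12.8 L; P/T = const ⇒ T₂ = 394 K, P₂ = 673 kPa.
W = 0 (no volume change).
ΔU = nCvΔT = 2.63×12.5×(394−195) = 6520 J.
Q = ΔU = 6520 J.
Net over both steps: W = -8130 J, Q = -13800 J, ΔU = -5670 J.

-5670 J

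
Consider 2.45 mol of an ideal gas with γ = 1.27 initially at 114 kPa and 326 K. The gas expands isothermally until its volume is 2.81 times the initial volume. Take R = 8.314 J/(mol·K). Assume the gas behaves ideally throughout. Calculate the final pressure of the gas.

V₁ = nRT₁/P₁ = 2.45×8.314×326/114 = 58.2 L.
Isothermal: T stays 326 K; PV = const ⇒ V₂ = 164 L, P₂ = 40.6 kPa.

40.6 kPa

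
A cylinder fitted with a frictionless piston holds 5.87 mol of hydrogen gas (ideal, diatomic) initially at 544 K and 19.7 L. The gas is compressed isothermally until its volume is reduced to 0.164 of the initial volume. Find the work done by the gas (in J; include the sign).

-48000 J

P₁ = nRT₁/V₁ = 5.87×8.314×544/19.7 = 1350 kPa.
Isothermal: T stays 544 K; PV = const ⇒ V₂ = 3.23 L, P₂ = 8220 kPa.
W = nRT ln(V₂/V₁) = 5.87×8.314×544×ln(0.164) = -48000 J.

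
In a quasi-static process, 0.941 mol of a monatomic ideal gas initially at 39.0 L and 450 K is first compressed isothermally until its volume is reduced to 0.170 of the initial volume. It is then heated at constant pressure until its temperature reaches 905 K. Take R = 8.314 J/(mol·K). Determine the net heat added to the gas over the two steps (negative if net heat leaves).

2660 J

P₁ = nRT₁/V₁ = 0.941×8.314×450/39.0 = 90.3 kPa.
Step 1 — Isothermal: T stays 450 K; PV = const ⇒ V₂ = 6.63 L, P₂ = 531 kPa.
ΔU = 0 (ideal gas, T constant).
W = nRT ln(V₂/V₁) = 0.941×8.314×450×ln(0.170) = -6240 J.
Q = ΔU + W = -6240 J.
State after step 1: P = 531 kPa, V = 6.63 L, T = 450 K.
Step 2 — Isobaric: P stays 531 kPa; V/T = const ⇒ T₂ = 905 K, V₂ = 13.3 L.
W = PΔV = 531×(13.3−6.63) kPa·L = 3560 J.
ΔU = nCvΔT = 0.941×12.5×(905−450) = 5340 J.
Q = ΔU + W = nCpΔT = 8900 J.
Net over both steps: W = -2680 J, Q = 2660 J, ΔU = 5340 J.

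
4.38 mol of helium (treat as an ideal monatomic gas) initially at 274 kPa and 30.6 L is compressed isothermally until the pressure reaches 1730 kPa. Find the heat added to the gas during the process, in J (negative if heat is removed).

-15500 J

T₁ = P₁V₁/(nR) = 274×30.6/(4.38×8.314) = 230 K.
Isothermal: T stays 230 K; PV = const ⇒ V₂ = 4.85 L, P₂ = 1730 kPa.
ΔU = 0 (ideal gas, T constant).
W = nRT ln(V₂/V₁) = 4.38×8.314×230×ln(0.158) = -15500 J.
Q = ΔU + W = -15500 J.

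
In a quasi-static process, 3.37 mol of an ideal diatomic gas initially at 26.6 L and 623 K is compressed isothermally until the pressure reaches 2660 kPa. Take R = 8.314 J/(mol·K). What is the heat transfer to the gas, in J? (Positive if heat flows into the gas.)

-24400 J

P₁ = nRT₁/V₁ = 3.37×8.314×623/26.6 = 656 kPa.
Isothermal: T stays 623 K; PV = const ⇒ V₂ = 6.56 L, P₂ = 2660 kPa.
ΔU = 0 (ideal gas, T constant).
W = nRT ln(V₂/V₁) = 3.37×8.314×623×ln(0.247) = -24400 J.
Q = ΔU + W = -24400 J.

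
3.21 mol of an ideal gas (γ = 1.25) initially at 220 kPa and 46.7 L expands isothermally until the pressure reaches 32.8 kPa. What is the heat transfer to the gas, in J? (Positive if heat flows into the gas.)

19600 J

T₁ = P₁V₁/(nR) = 220×46.7/(3.21×8.314) = 385 K.
Isothermal: T stays 385 K; PV = const ⇒ V₂ = 313 L, P₂ = 32.8 kPa.
ΔU = 0 (ideal gas, T constant).
W = nRT ln(V₂/V₁) = 3.21×8.314×385×ln(6.71) = 19600 J.
Q = ΔU + W = 19600 J.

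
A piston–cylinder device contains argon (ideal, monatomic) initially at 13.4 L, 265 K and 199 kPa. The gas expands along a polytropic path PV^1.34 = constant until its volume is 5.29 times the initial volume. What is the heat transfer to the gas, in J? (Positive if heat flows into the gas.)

n = P₁V₁/(RT₁) = 199×13.4/(8.314×265) = 1.21 mol.
Polytropic n=1.34: T₂ = T₁(V₁/V₂)^(n−1) = 265×(0.189)^0.34 = 150 K; P₂ = P₁(V₁/V₂)^n = 21.4 kPa.
W = (P₁V₁−P₂V₂)/(n−1) = (199×13.4−21.4×70.9)/0.34 = 3390 J.
ΔU = nCvΔT = 1.21×12.5×(150−265) = -1730 J.
Q = ΔU + W = 1660 J.

1660 J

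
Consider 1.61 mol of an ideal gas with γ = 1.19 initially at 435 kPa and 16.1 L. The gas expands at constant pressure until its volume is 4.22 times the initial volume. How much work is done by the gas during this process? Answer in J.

22600 J

T₁ = P₁V₁/(nR) = 435×16.1/(1.61×8.314) = 523 K.
Isobaric: P stays 435 kPa; V/T = const ⇒ T₂ = 2210 K, V₂ = 67.9 L.
W = PΔV = 435×(67.9−16.1) kPa·L = 22600 J.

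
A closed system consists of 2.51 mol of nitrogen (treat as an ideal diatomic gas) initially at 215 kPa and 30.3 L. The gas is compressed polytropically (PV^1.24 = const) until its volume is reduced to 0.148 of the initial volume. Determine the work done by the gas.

T₁ = P₁V₁/(nR) = 215×30.3/(2.51×8.314) = 312 K.
Polytropic n=1.24: T₂ = T₁(V₁/V₂)^(n−1) = 312×(6.76)^0.24 = 494 K; P₂ = P₁(V₁/V₂)^n = 2300 kPa.
W = (P₁V₁−P₂V₂)/(n−1) = (215×30.3−2300×4.48)/0.24 = -15800 J.

-15800 J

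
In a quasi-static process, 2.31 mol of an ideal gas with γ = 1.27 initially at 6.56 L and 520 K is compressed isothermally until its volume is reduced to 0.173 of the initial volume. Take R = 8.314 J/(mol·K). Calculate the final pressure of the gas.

P₁ = nRT₁/V₁ = 2.31×8.314×520/6.56 = 1520 kPa.
Isothermal: T stays 520 K; PV = const ⇒ V₂ = 1.13 L, P₂ = 8800 kPa.

8800 kPa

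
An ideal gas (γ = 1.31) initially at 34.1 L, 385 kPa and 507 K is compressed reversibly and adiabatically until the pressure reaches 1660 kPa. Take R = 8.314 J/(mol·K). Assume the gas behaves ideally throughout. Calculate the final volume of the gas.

Adiabatic: T₂/T₁ = (P₂/P₁)^((γ−1)/γ) ⇒ T₂ = 507×(4.31)^0.237 = 716 K; V₂ = 11.2 L.

11.2 L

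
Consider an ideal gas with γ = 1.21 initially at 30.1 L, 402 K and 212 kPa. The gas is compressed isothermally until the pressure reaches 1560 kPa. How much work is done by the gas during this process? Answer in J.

n = P₁V₁/(RT₁) = 212×30.1/(8.314×402) = 1.91 mol.
Isothermal: T stays 402 K; PV = const ⇒ V₂ = 4.09 L, P₂ = 1560 kPa.
W = nRT ln(V₂/V₁) = 1.91×8.314×402×ln(0.136) = -12700 J.

-12700 J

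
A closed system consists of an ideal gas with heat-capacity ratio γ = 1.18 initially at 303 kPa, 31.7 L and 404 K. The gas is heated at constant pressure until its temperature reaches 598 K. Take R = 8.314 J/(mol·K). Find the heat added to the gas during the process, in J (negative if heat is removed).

n = P₁V₁/(RT₁) = 303×31.7/(8.314×404) = 2.86 mol.
Isobaric: P stays 303 kPa; V/T = const ⇒ T₂ = 598 K, V₂ = 46.9 L.
W = PΔV = 303×(46.9−31.7) kPa·L = 4610 J.
ΔU = nCvΔT = 2.86×46.2×(598−404) = 25600 J.
Q = ΔU + W = nCpΔT = 30200 J.

30200 J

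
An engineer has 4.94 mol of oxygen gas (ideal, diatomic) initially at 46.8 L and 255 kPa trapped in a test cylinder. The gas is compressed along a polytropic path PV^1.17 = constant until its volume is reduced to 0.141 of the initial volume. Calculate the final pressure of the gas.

2520 kPa

T₁ = P₁V₁/(nR) = 255×46.8/(4.94×8.314) = 291 K.
Polytropic n=1.17: T₂ = T₁(V₁/V₂)^(n−1) = 291×(7.09)^0.17 = 405 K; P₂ = P₁(V₁/V₂)^n = 2520 kPa.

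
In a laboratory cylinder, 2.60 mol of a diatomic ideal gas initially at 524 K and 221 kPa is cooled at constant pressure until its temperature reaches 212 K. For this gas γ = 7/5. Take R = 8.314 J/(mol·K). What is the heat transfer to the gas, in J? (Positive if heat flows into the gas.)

V₁ = nRT₁/P₁ = 2.60×8.314×524/221 = 51.3 L.
Isobaric: P stays 221 kPa; V/T = const ⇒ T₂ = 212 K, V₂ = 20.7 L.
W = PΔV = 221×(20.7−51.3) kPa·L = -6740 J.
ΔU = nCvΔT = 2.60×20.8×(212−524) = -16900 J.
Q = ΔU + W = nCpΔT = -23600 J.

-23600 J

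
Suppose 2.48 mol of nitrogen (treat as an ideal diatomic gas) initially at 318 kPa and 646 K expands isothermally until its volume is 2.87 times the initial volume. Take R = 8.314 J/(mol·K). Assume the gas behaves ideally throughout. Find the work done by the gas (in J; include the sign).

14000 J

V₁ = nRT₁/P₁ = 2.48×8.314×646/318 = 41.9 L.
Isothermal: T stays 646 K; PV = const ⇒ V₂ = 120 L, P₂ = 111 kPa.
W = nRT ln(V₂/V₁) = 2.48×8.314×646×ln(2.87) = 14000 J.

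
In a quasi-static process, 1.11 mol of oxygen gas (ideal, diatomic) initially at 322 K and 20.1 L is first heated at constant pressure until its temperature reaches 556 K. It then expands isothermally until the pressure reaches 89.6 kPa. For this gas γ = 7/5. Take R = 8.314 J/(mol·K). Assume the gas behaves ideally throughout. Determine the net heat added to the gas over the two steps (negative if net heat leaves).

P₁ = nRT₁/V₁ = 1.11×8.314×322/20.1 = 148 kPa.
Step 1 — Isobaric: P stays 148 kPa; V/T = const ⇒ T₂ = 556 K, V₂ = 34.7 L.
W = PΔV = 148×(34.7−20.1) kPa·L = 2160 J.
ΔU = nCvΔT = 1.11×20.8×(556−322) = 5400 J.
Q = ΔU + W = nCpΔT = 7560 J.
State after step 1: P = 148 kPa, V = 34.7 L, T = 556 K.
Step 2 — Isothermal: T stays 556 K; PV = const ⇒ V₂ = 57.3 L, P₂ = 89.6 kPa.
ΔU = 0 (ideal gas, T constant).
W = nRT ln(V₂/V₁) = 1.11×8.314×556×ln(1.65) = 2570 J.
Q = ΔU + W = 2570 J.
Net over both steps: W = 4730 J, Q = 10100 J, ΔU = 5400 J.

10100 J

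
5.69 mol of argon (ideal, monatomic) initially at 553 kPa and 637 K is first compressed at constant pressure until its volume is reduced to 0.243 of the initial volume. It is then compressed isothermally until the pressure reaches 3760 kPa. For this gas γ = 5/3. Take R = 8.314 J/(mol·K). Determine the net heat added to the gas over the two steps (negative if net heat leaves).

V₁ = nRT₁/P₁ = 5.69×8.314×637/553 = 54.5 L.
Step 1 — Isobaric: P stays 553 kPa; V/T = const ⇒ T₂ = 155 K, V₂ = 13.2 L.
W = PΔV = 553×(13.2−54.5) kPa·L = -22800 J.
ΔU = nCvΔT = 5.69×12.5×(155−637) = -34200 J.
Q = ΔU + W = nCpΔT = -57000 J.
State after step 1: P = 553 kPa, V = 13.2 L, T = 155 K.
Step 2 — Isothermal: T stays 155 K; PV = const ⇒ V₂ = 1.95 L, P₂ = 3760 kPa.
ΔU = 0 (ideal gas, T constant).
W = nRT ln(V₂/V₁) = 5.69×8.314×155×ln(0.147) = -14000 J.
Q = ΔU + W = -14000 J.
Net over both steps: W = -36800 J, Q = -71100 J, ΔU = -34200 J.

-71100 J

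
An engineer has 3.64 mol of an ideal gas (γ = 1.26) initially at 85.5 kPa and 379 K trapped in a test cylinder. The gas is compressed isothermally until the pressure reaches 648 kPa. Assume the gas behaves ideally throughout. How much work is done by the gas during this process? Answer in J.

V₁ = nRT₁/P₁ = 3.64×8.314×379/85.5 = 134 L.
Isothermal: T stays 379 K; PV = const ⇒ V₂ = 17.7 L, P₂ = 648 kPa.
W = nRT ln(V₂/V₁) = 3.64×8.314×379×ln(0.132) = -23200 J.

-23200 J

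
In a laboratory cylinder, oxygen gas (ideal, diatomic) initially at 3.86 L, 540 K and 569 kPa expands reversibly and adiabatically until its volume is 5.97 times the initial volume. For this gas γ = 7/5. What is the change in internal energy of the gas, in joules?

n = P₁V₁/(RT₁) = 569×3.86/(8.314×540) = 0.489 mol.
Adiabatic: TV^(γ−1) = const ⇒ T₂ = 540×(0.168)^0.400 = 264 K; PV^γ = const ⇒ P₂ = 46.6 kPa.
For an ideal gas ΔU = nCvΔT with Cv = (5/2)R = 20.8 J/(mol·K).
ΔU = 0.489×20.8×(264−540) = -2800 J.

-2800 J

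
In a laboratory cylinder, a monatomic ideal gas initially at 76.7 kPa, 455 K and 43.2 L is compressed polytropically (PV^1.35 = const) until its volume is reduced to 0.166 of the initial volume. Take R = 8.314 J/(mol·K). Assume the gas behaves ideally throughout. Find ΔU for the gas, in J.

4350 J

n = P₁V₁/(RT₁) = 76.7×43.2/(8.314×455) = 0.876 mol.
Polytropic n=1.35: T₂ = T₁(V₁/V₂)^(n−1) = 455×(6.02)^0.35 = 853 K; P₂ = P₁(V₁/V₂)^n = 866 kPa.
For an ideal gas ΔU = nCvΔT with Cv = (3/2)R = 12.5 J/(mol·K).
ΔU = 0.876×12.5×(853−455) = 4350 J.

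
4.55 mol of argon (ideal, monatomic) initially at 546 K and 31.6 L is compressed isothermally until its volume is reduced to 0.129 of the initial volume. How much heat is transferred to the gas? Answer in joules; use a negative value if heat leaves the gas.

-42300 J

P₁ = nRT₁/V₁ = 4.55×8.314×546/31.6 = 654 kPa.
Isothermal: T stays 546 K; PV = const ⇒ V₂ = 4.08 L, P₂ = 5070 kPa.
ΔU = 0 (ideal gas, T constant).
W = nRT ln(V₂/V₁) = 4.55×8.314×546×ln(0.129) = -42300 J.
Q = ΔU + W = -42300 J.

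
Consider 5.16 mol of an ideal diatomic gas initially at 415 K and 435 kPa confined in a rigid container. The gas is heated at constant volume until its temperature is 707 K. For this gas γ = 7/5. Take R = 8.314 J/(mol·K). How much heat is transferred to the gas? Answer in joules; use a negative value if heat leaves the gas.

V₁ = nRT₁/P₁ = 5.16×8.314×415/435 = 40.9 L.
Isochoric: V stays 40.9 L; P/T = const ⇒ T₂ = 707 K, P₂ = 741 kPa.
W = 0 (no volume change).
ΔU = nCvΔT = 5.16×20.8×(707−415) = 31300 J.
Q = ΔU = 31300 J.

31300 J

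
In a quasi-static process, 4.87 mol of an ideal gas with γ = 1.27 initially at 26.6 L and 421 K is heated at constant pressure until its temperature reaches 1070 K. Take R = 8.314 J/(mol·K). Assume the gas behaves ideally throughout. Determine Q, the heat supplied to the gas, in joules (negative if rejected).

P₁ = nRT₁/V₁ = 4.87×8.314×421/26.6 = 641 kPa.
Isobaric: P stays 641 kPa; V/T = const ⇒ T₂ = 1070 K, V₂ = 67.6 L.
W = PΔV = 641×(67.6−26.6) kPa·L = 26300 J.
ΔU = nCvΔT = 4.87×30.8×(1070−421) = 97300 J.
Q = ΔU + W = nCpΔT = 124000 J.

124000 J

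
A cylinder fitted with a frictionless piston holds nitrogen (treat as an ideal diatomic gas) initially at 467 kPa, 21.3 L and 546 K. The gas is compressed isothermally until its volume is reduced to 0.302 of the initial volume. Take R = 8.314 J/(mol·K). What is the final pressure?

1550 kPa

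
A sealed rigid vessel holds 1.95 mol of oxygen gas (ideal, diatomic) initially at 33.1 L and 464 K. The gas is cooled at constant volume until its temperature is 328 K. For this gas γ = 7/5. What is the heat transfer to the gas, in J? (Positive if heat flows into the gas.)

-5510 J

P₁ = nRT₁/V₁ = 1.95×8.314×464/33.1 = 227 kPa.
Isochoric: V stays 33.1 L; P/T = const ⇒ T₂ = 328 K, P₂ = 161 kPa.
W = 0 (no volume change).
ΔU = nCvΔT = 1.95×20.8×(328−464) = -5510 J.
Q = ΔU = -5510 J.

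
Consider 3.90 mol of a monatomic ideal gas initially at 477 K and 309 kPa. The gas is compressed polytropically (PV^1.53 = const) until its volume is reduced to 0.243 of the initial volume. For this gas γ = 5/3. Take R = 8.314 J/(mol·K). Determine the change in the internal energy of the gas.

V₁ = nRT₁/P₁ = 3.90×8.314×477/309 = 50.1 L.
Polytropic n=1.53: T₂ = T₁(V₁/V₂)^(n−1) = 477×(4.12)^0.53 = 1010 K; P₂ = P₁(V₁/V₂)^n = 2690 kPa.
For an ideal gas ΔU = nCvΔT with Cv = (3/2)R = 12.5 J/(mol·K).
ΔU = 3.90×12.5×(1010−477) = 25900 J.

25900 J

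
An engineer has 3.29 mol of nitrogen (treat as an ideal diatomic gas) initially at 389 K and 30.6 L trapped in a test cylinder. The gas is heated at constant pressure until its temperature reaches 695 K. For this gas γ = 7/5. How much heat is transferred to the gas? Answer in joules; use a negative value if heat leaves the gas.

29300 J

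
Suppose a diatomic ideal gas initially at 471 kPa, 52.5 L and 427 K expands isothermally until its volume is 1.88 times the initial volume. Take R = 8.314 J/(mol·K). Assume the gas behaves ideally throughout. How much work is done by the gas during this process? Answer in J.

15600 J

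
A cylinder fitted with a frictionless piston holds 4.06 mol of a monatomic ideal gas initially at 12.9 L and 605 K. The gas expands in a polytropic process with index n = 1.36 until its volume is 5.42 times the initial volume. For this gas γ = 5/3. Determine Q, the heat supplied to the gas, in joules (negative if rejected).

P₁ = nRT₁/V₁ = 4.06×8.314×605/12.9 = 1580 kPa.
Polytropic n=1.36: T₂ = T₁(V₁/V₂)^(n−1) = 605×(0.185)^0.36 = 329 K; P₂ = P₁(V₁/V₂)^n = 159 kPa.
W = (P₁V₁−P₂V₂)/(n−1) = (1580×12.9−159×69.9)/0.36 = 25900 J.
ΔU = nCvΔT = 4.06×12.5×(329−605) = -14000 J.
Q = ΔU + W = 11900 J.

11900 J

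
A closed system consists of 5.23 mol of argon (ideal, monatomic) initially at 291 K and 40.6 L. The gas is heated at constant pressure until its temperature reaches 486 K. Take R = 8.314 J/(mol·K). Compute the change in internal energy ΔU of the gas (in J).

P₁ = nRT₁/V₁ = 5.23×8.314×291/40.6 = 312 kPa.
Isobaric: P stays 312 kPa; V/T = const ⇒ T₂ = 486 K, V₂ = 67.8 L.
For an ideal gas ΔU = nCvΔT with Cv = (3/2)R = 12.5 J/(mol·K).
ΔU = 5.23×12.5×(486−291) = 12700 J.

12700 J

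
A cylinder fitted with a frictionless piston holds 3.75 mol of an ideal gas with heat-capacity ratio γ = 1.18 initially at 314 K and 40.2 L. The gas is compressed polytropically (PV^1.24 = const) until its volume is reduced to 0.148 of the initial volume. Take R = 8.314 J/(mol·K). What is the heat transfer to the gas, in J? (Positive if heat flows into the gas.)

7910 J

P₁ = nRT₁/V₁ = 3.75×8.314×314/40.2 = 244 kPa.
Polytropic n=1.24: T₂ = T₁(V₁/V₂)^(n−1) = 314×(6.76)^0.24 = 497 K; P₂ = P₁(V₁/V₂)^n = 2600 kPa.
W = (P₁V₁−P₂V₂)/(n−1) = (244×40.2−2600×5.95)/0.24 = -23700 J.
ΔU = nCvΔT = 3.75×46.2×(497−314) = 31600 J.
Q = ΔU + W = 7910 J.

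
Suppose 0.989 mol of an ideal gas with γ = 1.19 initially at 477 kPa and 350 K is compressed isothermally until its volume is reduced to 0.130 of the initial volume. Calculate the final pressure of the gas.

V₁ = nRT₁/P₁ = 0.989×8.314×350/477 = 6.03 L.
Isothermal: T stays 350 K; PV = const ⇒ V₂ = 0.784 L, P₂ = 3670 kPa.

3670 kPa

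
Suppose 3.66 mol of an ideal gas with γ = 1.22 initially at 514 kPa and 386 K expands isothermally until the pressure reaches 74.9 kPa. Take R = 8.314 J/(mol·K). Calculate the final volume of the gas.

157 L

V₁ = nRT₁/P₁ = 3.66×8.314×386/514 = 22.9 L.
Isothermal: T stays 386 K; PV = const ⇒ V₂ = 157 L, P₂ = 74.9 kPa.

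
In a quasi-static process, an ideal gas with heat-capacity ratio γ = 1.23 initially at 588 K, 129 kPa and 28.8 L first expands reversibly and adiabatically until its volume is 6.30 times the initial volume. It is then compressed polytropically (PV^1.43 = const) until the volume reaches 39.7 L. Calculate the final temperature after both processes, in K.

740 K

n = P₁V₁/(RT₁) = 129×28.8/(8.314×588) = 0.760 mol.
Step 1 — Adiabatic: TV^(γ−1) = const ⇒ T₂ = 588×(0.159)^0.230 = 385 K; PV^γ = const ⇒ P₂ = 13.4 kPa.
ΔU = nCvΔT = 0.760×36.1×(385−588) = -5570 J.
Q = 0 for an adiabatic process, so W = −ΔU = 5570 J.
State after step 1: P = 13.4 kPa, V = 181 L, T = 385 K.
Step 2 — Polytropic n=1.43: T₂ = T₁(V₁/V₂)^(n−1) = 385×(4.57)^0.43 = 740 K; P₂ = P₁(V₁/V₂)^n = 118 kPa.
W = (P₁V₁−P₂V₂)/(n−1) = (13.4×181−118×39.7)/0.43 = -5220 J.
ΔU = nCvΔT = 0.760×36.1×(740−385) = 9750 J.
Q = ΔU + W = 4540 J.
Net over both steps: W = 358 J, Q = 4540 J, ΔU = 4180 J.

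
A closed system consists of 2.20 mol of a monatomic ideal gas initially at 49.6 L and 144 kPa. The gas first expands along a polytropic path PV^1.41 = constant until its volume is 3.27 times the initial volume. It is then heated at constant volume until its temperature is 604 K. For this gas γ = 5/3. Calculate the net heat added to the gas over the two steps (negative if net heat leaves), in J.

12600 J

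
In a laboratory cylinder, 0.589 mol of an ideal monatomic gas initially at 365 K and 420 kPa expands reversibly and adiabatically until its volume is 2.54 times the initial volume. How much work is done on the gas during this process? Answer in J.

V₁ = nRT₁/P₁ = 0.589×8.314×365/420 = 4.26 L.
Adiabatic: TV^(γ−1) = const ⇒ T₂ = 365×(0.394)^0.667 = 196 K; PV^γ = const ⇒ P₂ = 88.8 kPa.
ΔU = nCvΔT = 0.589×12.5×(196−365) = -1240 J.
Q = 0 for an adiabatic process, so W = −ΔU = 1240 J.
Work done on the gas = −W_by = -1240 J.

-1240 J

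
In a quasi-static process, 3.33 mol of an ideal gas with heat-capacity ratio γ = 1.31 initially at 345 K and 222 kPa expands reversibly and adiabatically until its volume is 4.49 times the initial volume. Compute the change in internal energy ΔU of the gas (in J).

-11500 J

V₁ = nRT₁/P₁ = 3.33×8.314×345/222 = 43.0 L.
Adiabatic: TV^(γ−1) = const ⇒ T₂ = 345×(0.223)^0.310 = 217 K; PV^γ = const ⇒ P₂ = 31.0 kPa.
For an ideal gas ΔU = nCvΔT with Cv = R/(γ−1) = 26.8 J/(mol·K).
ΔU = 3.33×26.8×(217−345) = -11500 J.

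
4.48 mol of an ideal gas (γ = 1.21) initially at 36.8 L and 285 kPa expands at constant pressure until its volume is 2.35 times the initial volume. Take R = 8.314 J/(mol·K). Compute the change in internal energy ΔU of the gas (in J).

T₁ = P₁V₁/(nR) = 285×36.8/(4.48×8.314) = 282 K.
Isobaric: P stays 285 kPa; V/T = const ⇒ T₂ = 662 K, V₂ = 86.5 L.
For an ideal gas ΔU = nCvΔT with Cv = R/(γ−1) = 39.6 J/(mol·K).
ΔU = 4.48×39.6×(662−282) = 67400 J.

67400 J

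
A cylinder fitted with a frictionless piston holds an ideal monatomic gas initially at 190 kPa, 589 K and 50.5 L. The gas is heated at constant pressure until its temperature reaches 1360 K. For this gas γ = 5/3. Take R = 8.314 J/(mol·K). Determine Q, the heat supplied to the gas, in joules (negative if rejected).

31400 J

n = P₁V₁/(RT₁) = 190×50.5/(8.314×589) = 1.96 mol.
Isobaric: P stays 190 kPa; V/T = const ⇒ T₂ = 1360 K, V₂ = 117 L.
W = PΔV = 190×(117−50.5) kPa·L = 12600 J.
ΔU = nCvΔT = 1.96×12.5×(1360−589) = 18800 J.
Q = ΔU + W = nCpΔT = 31400 J.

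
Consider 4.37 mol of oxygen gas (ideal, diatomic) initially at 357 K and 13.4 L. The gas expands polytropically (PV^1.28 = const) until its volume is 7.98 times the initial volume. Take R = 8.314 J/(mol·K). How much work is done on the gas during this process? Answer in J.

-20400 J

P₁ = nRT₁/V₁ = 4.37×8.314×357/13.4 = 968 kPa.
Polytropic n=1.28: T₂ = T₁(V₁/V₂)^(n−1) = 357×(0.125)^0.28 = 200 K; P₂ = P₁(V₁/V₂)^n = 67.8 kPa.
W = (P₁V₁−P₂V₂)/(n−1) = (968×13.4−67.8×107)/0.28 = 20400 J.
Work done on the gas = −W_by = -20400 J.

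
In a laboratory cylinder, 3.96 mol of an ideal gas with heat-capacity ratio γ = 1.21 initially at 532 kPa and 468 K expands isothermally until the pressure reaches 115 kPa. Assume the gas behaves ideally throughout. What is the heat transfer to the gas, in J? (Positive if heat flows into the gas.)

V₁ = nRT₁/P₁ = 3.96×8.314×468/532 = 29.0 L.
Isothermal: T stays 468 K; PV = const ⇒ V₂ = 134 L, P₂ = 115 kPa.
ΔU = 0 (ideal gas, T constant).
W = nRT ln(V₂/V₁) = 3.96×8.314×468×ln(4.63) = 23600 J.
Q = ΔU + W = 23600 J.

23600 J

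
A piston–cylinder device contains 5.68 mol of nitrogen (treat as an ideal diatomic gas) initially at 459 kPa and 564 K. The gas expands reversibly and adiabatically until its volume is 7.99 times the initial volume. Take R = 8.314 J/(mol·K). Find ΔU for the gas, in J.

-37600 J

V₁ = nRT₁/P₁ = 5.68×8.314×564/459 = 58.0 L.
Adiabatic: TV^(γ−1) = const ⇒ T₂ = 564×(0.125)^0.400 = 246 K; PV^γ = const ⇒ P₂ = 25.0 kPa.
For an ideal gas ΔU = nCvΔT with Cv = (5/2)R = 20.8 J/(mol·K).
ΔU = 5.68×20.8×(246−564) = -37600 J.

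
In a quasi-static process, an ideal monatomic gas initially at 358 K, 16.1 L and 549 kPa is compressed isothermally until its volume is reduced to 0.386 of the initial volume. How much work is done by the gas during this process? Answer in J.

-8410 J

n = P₁V₁/(RT₁) = 549×16.1/(8.314×358) = 2.97 mol.
Isothermal: T stays 358 K; PV = const ⇒ V₂ = 6.21 L, P₂ = 1420 kPa.
W = nRT ln(V₂/V₁) = 2.97×8.314×358×ln(0.386) = -8410 J.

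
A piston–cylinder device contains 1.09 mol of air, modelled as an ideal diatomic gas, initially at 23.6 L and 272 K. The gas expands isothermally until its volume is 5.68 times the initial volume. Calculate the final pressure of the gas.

P₁ = nRT₁/V₁ = 1.09×8.314×272/23.6 = 104 kPa.
Isothermal: T stays 272 K; PV = const ⇒ V₂ = 134 L, P₂ = 18.4 kPa.

18.4 kPa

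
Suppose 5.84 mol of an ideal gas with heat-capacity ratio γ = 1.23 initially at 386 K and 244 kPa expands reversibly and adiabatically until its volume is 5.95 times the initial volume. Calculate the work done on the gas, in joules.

V₁ = nRT₁/P₁ = 5.84×8.314×386/244 = 76.8 L.
Adiabatic: TV^(γ−1) = const ⇒ T₂ = 386×(0.168)^0.230 = 256 K; PV^γ = const ⇒ P₂ = 27.2 kPa.
ΔU = nCvΔT = 5.84×36.1×(256−386) = -27400 J.
Q = 0 for an adiabatic process, so W = −ΔU = 27400 J.
Work done on the gas = −W_by = -27400 J.

-27400 J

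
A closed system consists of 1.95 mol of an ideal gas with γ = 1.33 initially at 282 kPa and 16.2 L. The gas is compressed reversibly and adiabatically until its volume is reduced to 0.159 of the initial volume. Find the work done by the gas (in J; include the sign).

-11600 J

T₁ = P₁V₁/(nR) = 282×16.2/(1.95×8.314) = 282 K.
Adiabatic: TV^(γ−1) = const ⇒ T₂ = 282×(6.29)^0.330 = 517 K; PV^γ = const ⇒ P₂ = 3250 kPa.
ΔU = nCvΔT = 1.95×25.2×(517−282) = 11600 J.
Q = 0 for an adiabatic process, so W = −ΔU = -11600 J.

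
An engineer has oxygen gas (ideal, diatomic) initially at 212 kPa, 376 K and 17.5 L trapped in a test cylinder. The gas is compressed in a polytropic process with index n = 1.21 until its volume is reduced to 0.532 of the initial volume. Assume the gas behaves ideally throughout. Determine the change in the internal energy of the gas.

n = P₁V₁/(RT₁) = 212×17.5/(8.314×376) = 1.19 mol.
Polytropic n=1.21: T₂ = T₁(V₁/V₂)^(n−1) = 376×(1.88)^0.21 = 429 K; P₂ = P₁(V₁/V₂)^n = 455 kPa.
For an ideal gas ΔU = nCvΔT with Cv = (5/2)R = 20.8 J/(mol·K).
ΔU = 1.19×20.8×(429−376) = 1310 J.

1310 J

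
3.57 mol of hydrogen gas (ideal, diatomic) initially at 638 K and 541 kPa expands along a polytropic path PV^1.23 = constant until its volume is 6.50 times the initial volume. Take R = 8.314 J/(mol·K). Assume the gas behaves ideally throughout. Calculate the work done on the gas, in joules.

-28800 J

V₁ = nRT₁/P₁ = 3.57×8.314×638/541 = 35.0 L.
Polytropic n=1.23: T₂ = T₁(V₁/V₂)^(n−1) = 638×(0.154)^0.23 = 415 K; P₂ = P₁(V₁/V₂)^n = 54.1 kPa.
W = (P₁V₁−P₂V₂)/(n−1) = (541×35.0−54.1×228)/0.23 = 28800 J.
Work done on the gas = −W_by = -28800 J.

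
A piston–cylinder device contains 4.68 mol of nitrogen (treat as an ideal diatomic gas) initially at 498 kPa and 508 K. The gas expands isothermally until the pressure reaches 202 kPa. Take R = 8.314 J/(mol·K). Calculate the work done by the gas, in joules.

17800 J

V₁ = nRT₁/P₁ = 4.68×8.314×508/498 = 39.7 L.
Isothermal: T stays 508 K; PV = const ⇒ V₂ = 97.9 L, P₂ = 202 kPa.
W = nRT ln(V₂/V₁) = 4.68×8.314×508×ln(2.47) = 17800 J.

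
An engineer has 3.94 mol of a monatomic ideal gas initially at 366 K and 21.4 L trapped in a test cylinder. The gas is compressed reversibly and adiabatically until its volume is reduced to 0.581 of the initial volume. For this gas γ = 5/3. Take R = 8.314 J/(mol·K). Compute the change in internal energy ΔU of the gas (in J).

7840 J

P₁ = nRT₁/V₁ = 3.94×8.314×366/21.4 = 560 kPa.
Adiabatic: TV^(γ−1) = const ⇒ T₂ = 366×(1.72)^0.667 = 526 K; PV^γ = const ⇒ P₂ = 1380 kPa.
For an ideal gas ΔU = nCvΔT with Cv = (3/2)R = 12.5 J/(mol·K).
ΔU = 3.94×12.5×(526−366) = 7840 J.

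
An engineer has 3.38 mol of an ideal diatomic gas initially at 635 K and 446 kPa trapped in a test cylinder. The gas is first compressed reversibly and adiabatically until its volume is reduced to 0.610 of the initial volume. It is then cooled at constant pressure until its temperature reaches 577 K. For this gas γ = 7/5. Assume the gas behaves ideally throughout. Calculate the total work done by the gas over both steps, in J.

-15300 J

V₁ = nRT₁/P₁ = 3.38×8.314×635/446 = 40.0 L.
Step 1 — Adiabatic: TV^(γ−1) = const ⇒ T₂ = 635×(1.64)^0.400 = 774 K; PV^γ = const ⇒ P₂ = 891 kPa.
ΔU = nCvΔT = 3.38×20.8×(774−635) = 9750 J.
Q = 0 for an adiabatic process, so W = −ΔU = -9750 J.
State after step 1: P = 891 kPa, V = 24.4 L, T = 774 K.
Step 2 — Isobaric: P stays 891 kPa; V/T = const ⇒ T₂ = 577 K, V₂ = 18.2 L.
W = PΔV = 891×(18.2−24.4) kPa·L = -5530 J.
ΔU = nCvΔT = 3.38×20.8×(577−774) = -13800 J.
Q = ΔU + W = nCpΔT = -19400 J.
Net over both steps: W = -15300 J, Q = -19400 J, ΔU = -4070 J.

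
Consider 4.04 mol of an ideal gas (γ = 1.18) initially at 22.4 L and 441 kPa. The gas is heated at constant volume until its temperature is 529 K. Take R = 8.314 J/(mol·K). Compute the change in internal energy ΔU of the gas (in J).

43800 J

T₁ = P₁V₁/(nR) = 441×22.4/(4.04×8.314) = 294 K.
Isochoric: V stays 22.4 L; P/T = const ⇒ T₂ = 529 K, P₂ = 793 kPa.
For an ideal gas ΔU = nCvΔT with Cv = R/(γ−1) = 46.2 J/(mol·K).
ΔU = 4.04×46.2×(529−294) = 43800 J.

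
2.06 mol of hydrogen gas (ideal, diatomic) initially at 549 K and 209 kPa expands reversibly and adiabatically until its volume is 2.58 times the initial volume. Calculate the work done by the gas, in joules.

7420 J

V₁ = nRT₁/P₁ = 2.06×8.314×549/209 = 45.0 L.
Adiabatic: TV^(γ−1) = const ⇒ T₂ = 549×(0.388)^0.400 = 376 K; PV^γ = const ⇒ P₂ = 55.4 kPa.
ΔU = nCvΔT = 2.06×20.8×(376−549) = -7420 J.
Q = 0 for an adiabatic process, so W = −ΔU = 7420 J.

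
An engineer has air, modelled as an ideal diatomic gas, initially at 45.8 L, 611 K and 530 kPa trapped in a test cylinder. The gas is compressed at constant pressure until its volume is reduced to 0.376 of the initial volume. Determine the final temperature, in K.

Isobaric: P stays 530 kPa; V/T = const ⇒ T₂ = 230 K, V₂ = 17.2 L.

230 K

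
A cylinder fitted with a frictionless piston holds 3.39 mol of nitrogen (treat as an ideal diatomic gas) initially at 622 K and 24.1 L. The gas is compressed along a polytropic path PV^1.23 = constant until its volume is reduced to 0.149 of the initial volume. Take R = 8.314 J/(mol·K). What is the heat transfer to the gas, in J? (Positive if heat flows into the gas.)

P₁ = nRT₁/V₁ = 3.39×8.314×622/24.1 = 727 kPa.
Polytropic n=1.23: T₂ = T₁(V₁/V₂)^(n−1) = 622×(6.71)^0.23 = 964 K; P₂ = P₁(V₁/V₂)^n = 7560 kPa.
W = (P₁V₁−P₂V₂)/(n−1) = (727×24.1−7560×3.59)/0.23 = -41900 J.
ΔU = nCvΔT = 3.39×20.8×(964−622) = 24100 J.
Q = ΔU + W = -17800 J.

-17800 J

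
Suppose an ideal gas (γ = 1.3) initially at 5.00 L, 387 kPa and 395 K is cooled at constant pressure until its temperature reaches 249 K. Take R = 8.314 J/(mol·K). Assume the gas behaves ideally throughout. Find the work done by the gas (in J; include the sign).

n = P₁V₁/(RT₁) = 387×5.00/(8.314×395) = 0.589 mol.
Isobaric: P stays 387 kPa; V/T = const ⇒ T₂ = 249 K, V₂ = 3.15 L.
W = PΔV = 387×(3.15−5.00) kPa·L = -715 J.

-715 J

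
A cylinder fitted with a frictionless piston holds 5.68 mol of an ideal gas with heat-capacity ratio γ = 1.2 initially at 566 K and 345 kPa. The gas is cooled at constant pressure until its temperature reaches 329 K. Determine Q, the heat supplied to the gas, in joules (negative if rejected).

V₁ = nRT₁/P₁ = 5.68×8.314×566/345 = 77.5 L.
Isobaric: P stays 345 kPa; V/T = const ⇒ T₂ = 329 K, V₂ = 45.0 L.
W = PΔV = 345×(45.0−77.5) kPa·L = -11200 J.
ΔU = nCvΔT = 5.68×41.6×(329−566) = -56000 J.
Q = ΔU + W = nCpΔT = -67200 J.

-67200 J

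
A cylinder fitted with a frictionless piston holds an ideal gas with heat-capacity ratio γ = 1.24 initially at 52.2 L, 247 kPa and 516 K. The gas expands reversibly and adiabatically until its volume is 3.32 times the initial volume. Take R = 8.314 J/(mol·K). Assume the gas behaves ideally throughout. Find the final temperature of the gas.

387 K

Adiabatic: TV^(γ−1) = const ⇒ T₂ = 516×(0.301)^0.240 = 387 K; PV^γ = const ⇒ P₂ = 55.8 kPa.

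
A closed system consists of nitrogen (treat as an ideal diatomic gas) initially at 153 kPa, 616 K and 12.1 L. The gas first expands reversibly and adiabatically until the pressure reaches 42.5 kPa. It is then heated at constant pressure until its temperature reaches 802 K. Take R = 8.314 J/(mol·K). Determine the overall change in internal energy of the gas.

1400 J

n = P₁V₁/(RT₁) = 153×12.1/(8.314×616) = 0.361 mol.
Step 1 — Adiabatic: T₂/T₁ = (P₂/P₁)^((γ−1)/γ) ⇒ T₂ = 616×(0.278)^0.286 = 427 K; V₂ = 30.2 L.
ΔU = nCvΔT = 0.361×20.8×(427−616) = -1420 J.
Q = 0 for an adiabatic process, so W = −ΔU = 1420 J.
State after step 1: P = 42.5 kPa, V = 30.2 L, T = 427 K.
Step 2 — Isobaric: P stays 42.5 kPa; V/T = const ⇒ T₂ = 802 K, V₂ = 56.7 L.
W = PΔV = 42.5×(56.7−30.2) kPa·L = 1130 J.
ΔU = nCvΔT = 0.361×20.8×(802−427) = 2820 J.
Q = ΔU + W = nCpΔT = 3940 J.
Net over both steps: W = 2540 J, Q = 3940 J, ΔU = 1400 J.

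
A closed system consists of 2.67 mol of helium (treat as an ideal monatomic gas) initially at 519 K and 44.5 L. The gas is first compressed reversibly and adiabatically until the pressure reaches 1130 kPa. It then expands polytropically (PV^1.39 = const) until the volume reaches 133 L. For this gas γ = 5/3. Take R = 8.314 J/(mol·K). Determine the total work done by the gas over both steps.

14800 J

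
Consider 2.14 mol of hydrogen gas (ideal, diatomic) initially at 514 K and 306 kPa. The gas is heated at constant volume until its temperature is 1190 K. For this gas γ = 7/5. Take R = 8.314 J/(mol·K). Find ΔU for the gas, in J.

30100 J

V₁ = nRT₁/P₁ = 2.14×8.314×514/306 = 29.9 L.
Isochoric: V stays 29.9 L; P/T = const ⇒ T₂ = 1190 K, P₂ = 708 kPa.
For an ideal gas ΔU = nCvΔT with Cv = (5/2)R = 20.8 J/(mol·K).
ΔU = 2.14×20.8×(1190−514) = 30100 J.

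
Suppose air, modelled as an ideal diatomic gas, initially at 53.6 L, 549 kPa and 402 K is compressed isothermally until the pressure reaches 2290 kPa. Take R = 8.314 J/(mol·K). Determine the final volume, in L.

Isothermal: T stays 402 K; PV = const ⇒ V₂ = 12.8 L, P₂ = 2290 kPa.

12.8 L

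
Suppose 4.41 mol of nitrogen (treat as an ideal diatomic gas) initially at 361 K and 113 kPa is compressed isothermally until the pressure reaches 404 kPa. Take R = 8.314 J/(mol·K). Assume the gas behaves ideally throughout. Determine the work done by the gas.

-16900 J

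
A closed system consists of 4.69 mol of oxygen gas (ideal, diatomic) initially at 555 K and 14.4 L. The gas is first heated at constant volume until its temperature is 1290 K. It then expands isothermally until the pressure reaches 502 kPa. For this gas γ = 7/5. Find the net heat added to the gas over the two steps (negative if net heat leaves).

P₁ = nRT₁/V₁ = 4.69×8.314×555/14.4 = 1500 kPa.
Step 1 — Isochoric: V stays 14.4 L; P/T = const ⇒ T₂ = 1290 K, P₂ = 3490 kPa.
W = 0 (no volume change).
ΔU = nCvΔT = 4.69×20.8×(1290−555) = 71600 J.
Q = ΔU = 71600 J.
State after step 1: P = 3490 kPa, V = 14.4 L, T = 1290 K.
Step 2 — Isothermal: T stays 1290 K; PV = const ⇒ V₂ = 100 L, P₂ = 502 kPa.
ΔU = 0 (ideal gas, T constant).
W = nRT ln(V₂/V₁) = 4.69×8.314×1290×ln(6.96) = 97600 J.
Q = ΔU + W = 97600 J.
Net over both steps: W = 97600 J, Q = 169000 J, ΔU = 71600 J.

169000 J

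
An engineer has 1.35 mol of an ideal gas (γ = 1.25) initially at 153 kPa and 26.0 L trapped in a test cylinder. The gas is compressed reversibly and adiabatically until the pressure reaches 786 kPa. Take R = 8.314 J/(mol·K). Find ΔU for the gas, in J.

T₁ = P₁V₁/(nR) = 153×26.0/(1.35×8.314) = 354 K.
Adiabatic: T₂/T₁ = (P₂/P₁)^((γ−1)/γ) ⇒ T₂ = 354×(5.14)^0.200 = 492 K; V₂ = 7.02 L.
For an ideal gas ΔU = nCvΔT with Cv = R/(γ−1) = 33.3 J/(mol·K).
ΔU = 1.35×33.3×(492−354) = 6160 J.

6160 J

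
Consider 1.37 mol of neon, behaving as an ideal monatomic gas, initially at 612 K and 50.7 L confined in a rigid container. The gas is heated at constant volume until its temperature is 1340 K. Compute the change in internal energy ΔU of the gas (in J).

12400 J

P₁ = nRT₁/V₁ = 1.37×8.314×612/50.7 = 137 kPa.
Isochoric: V stays 50.7 L; P/T = const ⇒ T₂ = 1340 K, P₂ = 301 kPa.
For an ideal gas ΔU = nCvΔT with Cv = (3/2)R = 12.5 J/(mol·K).
ΔU = 1.37×12.5×(1340−612) = 12400 J.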